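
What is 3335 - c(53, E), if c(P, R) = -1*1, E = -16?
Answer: 3336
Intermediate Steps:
c(P, R) = -1
3335 - c(53, E) = 3335 - 1*(-1) = 3335 + 1 = 3336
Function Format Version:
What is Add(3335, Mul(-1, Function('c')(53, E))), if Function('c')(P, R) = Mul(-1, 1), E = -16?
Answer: 3336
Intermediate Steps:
Function('c')(P, R) = -1
Add(3335, Mul(-1, Function('c')(53, E))) = Add(3335, Mul(-1, -1)) = Add(3335, 1) = 3336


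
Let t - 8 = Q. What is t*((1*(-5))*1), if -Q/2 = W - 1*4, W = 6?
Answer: -20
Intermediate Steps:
Q = -4 (Q = -2*(6 - 1*4) = -2*(6 - 4) = -2*2 = -4)
t = 4 (t = 8 - 4 = 4)
t*((1*(-5))*1) = 4*((1*(-5))*1) = 4*(-5*1) = 4*(-5) = -20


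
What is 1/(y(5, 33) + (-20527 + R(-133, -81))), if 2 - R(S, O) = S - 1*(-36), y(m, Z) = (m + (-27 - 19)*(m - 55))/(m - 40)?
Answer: -7/143457 ≈ -4.8795e-5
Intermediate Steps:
y(m, Z) = (2530 - 45*m)/(-40 + m) (y(m, Z) = (m - 46*(-55 + m))/(-40 + m) = (m + (2530 - 46*m))/(-40 + m) = (2530 - 45*m)/(-40 + m))
R(S, O) = -34 - S (R(S, O) = 2 - (S - 1*(-36)) = 2 - (S + 36) = 2 - (36 + S) = 2 + (-36 - S) = -34 - S)
1/(y(5, 33) + (-20527 + R(-133, -81))) = 1/(5*(506 - 9*5)/(-40 + 5) + (-20527 + (-34 - 1*(-133)))) = 1/(5*(506 - 45)/(-35) + (-20527 + (-34 + 133))) = 1/(5*(-1/35)*461 + (-20527 + 99)) = 1/(-461/7 - 20428) = 1/(-143457/7) = -7/143457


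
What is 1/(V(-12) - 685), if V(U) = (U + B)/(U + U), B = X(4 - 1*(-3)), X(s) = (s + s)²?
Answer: -3/2078 ≈ -0.0014437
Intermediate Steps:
X(s) = 4*s² (X(s) = (2*s)² = 4*s²)
B = 196 (B = 4*(4 - 1*(-3))² = 4*(4 + 3)² = 4*7² = 4*49 = 196)
V(U) = (196 + U)/(2*U) (V(U) = (U + 196)/(U + U) = (196 + U)/((2*U)) = (196 + U)*(1/(2*U)) = (196 + U)/(2*U))
1/(V(-12) - 685) = 1/((½)*(196 - 12)/(-12) - 685) = 1/((½)*(-1/12)*184 - 685) = 1/(-23/3 - 685) = 1/(-2078/3) = -3/2078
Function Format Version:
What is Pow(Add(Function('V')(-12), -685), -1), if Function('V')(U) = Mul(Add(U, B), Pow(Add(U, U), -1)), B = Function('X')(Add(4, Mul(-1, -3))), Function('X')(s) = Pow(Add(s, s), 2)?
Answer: Rational(-3, 2078) ≈ -0.0014437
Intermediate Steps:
Function('X')(s) = Mul(4, Pow(s, 2)) (Function('X')(s) = Pow(Mul(2, s), 2) = Mul(4, Pow(s, 2)))
B = 196 (B = Mul(4, Pow(Add(4, Mul(-1, -3)), 2)) = Mul(4, Pow(Add(4, 3), 2)) = Mul(4, Pow(7, 2)) = Mul(4, 49) = 196)
Function('V')(U) = Mul(Rational(1, 2), Pow(U, -1), Add(196, U)) (Function('V')(U) = Mul(Add(U, 196), Pow(Add(U, U), -1)) = Mul(Add(196, U), Pow(Mul(2, U), -1)) = Mul(Add(196, U), Mul(Rational(1, 2), Pow(U, -1))) = Mul(Rational(1, 2), Pow(U, -1), Add(196, U)))
Pow(Add(Function('V')(-12), -685), -1) = Pow(Add(Mul(Rational(1, 2), Pow(-12, -1), Add(196, -12)), -685), -1) = Pow(Add(Mul(Rational(1, 2), Rational(-1, 12), 184), -685), -1) = Pow(Add(Rational(-23, 3), -685), -1) = Pow(Rational(-2078, 3), -1) = Rational(-3, 2078)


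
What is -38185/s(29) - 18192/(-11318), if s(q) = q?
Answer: -215825131/164111 ≈ -1315.1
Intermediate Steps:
-38185/s(29) - 18192/(-11318) = -38185/29 - 18192/(-11318) = -38185*1/29 - 18192*(-1/11318) = -38185/29 + 9096/5659 = -215825131/164111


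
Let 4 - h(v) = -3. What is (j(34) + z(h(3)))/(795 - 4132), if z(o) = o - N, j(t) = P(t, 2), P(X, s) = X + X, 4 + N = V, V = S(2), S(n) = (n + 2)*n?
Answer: -1/47 ≈ -0.021277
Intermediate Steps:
S(n) = n*(2 + n) (S(n) = (2 + n)*n = n*(2 + n))
V = 8 (V = 2*(2 + 2) = 2*4 = 8)
N = 4 (N = -4 + 8 = 4)
h(v) = 7 (h(v) = 4 - 1*(-3) = 4 + 3 = 7)
P(X, s) = 2*X
j(t) = 2*t
z(o) = -4 + o (z(o) = o - 1*4 = o - 4 = -4 + o)
(j(34) + z(h(3)))/(795 - 4132) = (2*34 + (-4 + 7))/(795 - 4132) = (68 + 3)/(-3337) = 71*(-1/3337) = -1/47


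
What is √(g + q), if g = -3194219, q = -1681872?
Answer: I*√4876091 ≈ 2208.2*I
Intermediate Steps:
√(g + q) = √(-3194219 - 1681872) = √(-4876091) = I*√4876091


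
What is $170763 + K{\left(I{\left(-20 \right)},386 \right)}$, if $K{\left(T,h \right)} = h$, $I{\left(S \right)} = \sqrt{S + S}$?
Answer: $171149$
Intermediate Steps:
$I{\left(S \right)} = \sqrt{2} \sqrt{S}$ ($I{\left(S \right)} = \sqrt{2 S} = \sqrt{2} \sqrt{S}$)
$170763 + K{\left(I{\left(-20 \right)},386 \right)} = 170763 + 386 = 171149$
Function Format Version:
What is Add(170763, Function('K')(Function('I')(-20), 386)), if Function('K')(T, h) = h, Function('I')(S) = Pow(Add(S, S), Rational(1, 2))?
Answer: 171149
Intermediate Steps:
Function('I')(S) = Mul(Pow(2, Rational(1, 2)), Pow(S, Rational(1, 2))) (Function('I')(S) = Pow(Mul(2, S), Rational(1, 2)) = Mul(Pow(2, Rational(1, 2)), Pow(S, Rational(1, 2))))
Add(170763, Function('K')(Function('I')(-20), 386)) = Add(170763, 386) = 171149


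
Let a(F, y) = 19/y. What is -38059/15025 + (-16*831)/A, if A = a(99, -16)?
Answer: 3195635279/285475 ≈ 11194.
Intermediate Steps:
A = -19/16 (A = 19/(-16) = 19*(-1/16) = -19/16 ≈ -1.1875)
-38059/15025 + (-16*831)/A = -38059/15025 + (-16*831)/(-19/16) = -38059*1/15025 - 13296*(-16/19) = -38059/15025 + 212736/19 = 3195635279/285475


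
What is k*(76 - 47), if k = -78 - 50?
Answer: -3712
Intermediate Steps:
k = -128
k*(76 - 47) = -128*(76 - 47) = -128*29 = -3712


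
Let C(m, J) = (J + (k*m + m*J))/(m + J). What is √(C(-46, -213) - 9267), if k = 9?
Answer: 2*I*√156003729/259 ≈ 96.449*I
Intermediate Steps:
C(m, J) = (J + 9*m + J*m)/(J + m) (C(m, J) = (J + (9*m + m*J))/(m + J) = (J + (9*m + J*m))/(J + m) = (J + 9*m + J*m)/(J + m))
√(C(-46, -213) - 9267) = √((-213 + 9*(-46) - 213*(-46))/(-213 - 46) - 9267) = √((-213 - 414 + 9798)/(-259) - 9267) = √(-1/259*9171 - 9267) = √(-9171/259 - 9267) = √(-2409324/259) = 2*I*√156003729/259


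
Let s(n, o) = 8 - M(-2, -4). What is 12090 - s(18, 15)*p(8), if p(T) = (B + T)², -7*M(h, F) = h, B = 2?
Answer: 79230/7 ≈ 11319.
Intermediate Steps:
M(h, F) = -h/7
p(T) = (2 + T)²
s(n, o) = 54/7 (s(n, o) = 8 - (-1)*(-2)/7 = 8 - 1*2/7 = 8 - 2/7 = 54/7)
12090 - s(18, 15)*p(8) = 12090 - 54*(2 + 8)²/7 = 12090 - 54*10²/7 = 12090 - 54*100/7 = 12090 - 1*5400/7 = 12090 - 5400/7 = 79230/7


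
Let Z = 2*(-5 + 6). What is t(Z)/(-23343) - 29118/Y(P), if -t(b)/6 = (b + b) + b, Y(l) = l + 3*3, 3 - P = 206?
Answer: 113284743/754757 ≈ 150.09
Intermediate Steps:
Z = 2 (Z = 2*1 = 2)
P = -203 (P = 3 - 1*206 = 3 - 206 = -203)
Y(l) = 9 + l (Y(l) = l + 9 = 9 + l)
t(b) = -18*b (t(b) = -6*((b + b) + b) = -6*(2*b + b) = -18*b)
t(Z)/(-23343) - 29118/Y(P) = -18*2/(-23343) - 29118/(9 - 203) = -36*(-1/23343) - 29118/(-194) = 12/7781 - 29118*(-1/194) = 12/7781 + 14559/97 = 113284743/754757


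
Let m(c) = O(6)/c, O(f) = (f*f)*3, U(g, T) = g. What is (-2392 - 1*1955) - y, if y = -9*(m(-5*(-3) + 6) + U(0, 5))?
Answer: -30105/7 ≈ -4300.7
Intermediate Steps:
O(f) = 3*f² (O(f) = f²*3 = 3*f²)
m(c) = 108/c (m(c) = (3*6²)/c = (3*36)/c = 108/c)
y = -324/7 (y = -9*(108/(-5*(-3) + 6) + 0) = -9*(108/(15 + 6) + 0) = -9*(108/21 + 0) = -9*(108*(1/21) + 0) = -9*(36/7 + 0) = -9*36/7 = -324/7 ≈ -46.286)
(-2392 - 1*1955) - y = (-2392 - 1*1955) - 1*(-324/7) = (-2392 - 1955) + 324/7 = -4347 + 324/7 = -30105/7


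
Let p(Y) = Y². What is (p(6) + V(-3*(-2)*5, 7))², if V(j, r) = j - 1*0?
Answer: 4356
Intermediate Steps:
V(j, r) = j (V(j, r) = j + 0 = j)
(p(6) + V(-3*(-2)*5, 7))² = (6² - 3*(-2)*5)² = (36 + 6*5)² = (36 + 30)² = 66² = 4356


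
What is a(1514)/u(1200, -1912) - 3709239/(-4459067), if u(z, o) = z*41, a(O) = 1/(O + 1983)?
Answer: 638183476582667/767193179110800 ≈ 0.83184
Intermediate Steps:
a(O) = 1/(1983 + O)
u(z, o) = 41*z
a(1514)/u(1200, -1912) - 3709239/(-4459067) = 1/((1983 + 1514)*((41*1200))) - 3709239/(-4459067) = 1/(3497*49200) - 3709239*(-1/4459067) = (1/3497)*(1/49200) + 3709239/4459067 = 1/172052400 + 3709239/4459067 = 638183476582667/767193179110800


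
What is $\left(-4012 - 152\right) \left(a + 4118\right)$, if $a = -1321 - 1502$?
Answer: $-5392380$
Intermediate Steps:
$a = -2823$
$\left(-4012 - 152\right) \left(a + 4118\right) = \left(-4012 - 152\right) \left(-2823 + 4118\right) = \left(-4164\right) 1295 = -5392380$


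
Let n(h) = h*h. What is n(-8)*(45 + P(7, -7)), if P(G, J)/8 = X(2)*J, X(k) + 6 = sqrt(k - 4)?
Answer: 24384 - 3584*I*sqrt(2) ≈ 24384.0 - 5068.5*I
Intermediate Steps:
X(k) = -6 + sqrt(-4 + k) (X(k) = -6 + sqrt(k - 4) = -6 + sqrt(-4 + k))
n(h) = h**2
P(G, J) = 8*J*(-6 + I*sqrt(2)) (P(G, J) = 8*((-6 + sqrt(-4 + 2))*J) = 8*((-6 + sqrt(-2))*J) = 8*((-6 + I*sqrt(2))*J) = 8*(J*(-6 + I*sqrt(2))) = 8*J*(-6 + I*sqrt(2)))
n(-8)*(45 + P(7, -7)) = (-8)**2*(45 + 8*(-7)*(-6 + I*sqrt(2))) = 64*(45 + (336 - 56*I*sqrt(2))) = 64*(381 - 56*I*sqrt(2)) = 24384 - 3584*I*sqrt(2)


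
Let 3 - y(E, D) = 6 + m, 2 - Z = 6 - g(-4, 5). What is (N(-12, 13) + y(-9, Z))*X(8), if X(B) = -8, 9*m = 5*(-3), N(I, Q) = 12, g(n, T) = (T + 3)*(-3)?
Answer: -256/3 ≈ -85.333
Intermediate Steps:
g(n, T) = -9 - 3*T (g(n, T) = (3 + T)*(-3) = -9 - 3*T)
Z = -28 (Z = 2 - (6 - (-9 - 3*5)) = 2 - (6 - (-9 - 15)) = 2 - (6 - 1*(-24)) = 2 - (6 + 24) = 2 - 1*30 = 2 - 30 = -28)
m = -5/3 (m = (5*(-3))/9 = (1/9)*(-15) = -5/3 ≈ -1.6667)
y(E, D) = -4/3 (y(E, D) = 3 - (6 - 5/3) = 3 - 1*13/3 = 3 - 13/3 = -4/3)
(N(-12, 13) + y(-9, Z))*X(8) = (12 - 4/3)*(-8) = (32/3)*(-8) = -256/3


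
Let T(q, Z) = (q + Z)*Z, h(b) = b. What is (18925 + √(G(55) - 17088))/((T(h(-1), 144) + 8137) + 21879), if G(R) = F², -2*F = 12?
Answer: 18925/50608 + 7*I*√87/25304 ≈ 0.37395 + 0.0025803*I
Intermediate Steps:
F = -6 (F = -½*12 = -6)
T(q, Z) = Z*(Z + q) (T(q, Z) = (Z + q)*Z = Z*(Z + q))
G(R) = 36 (G(R) = (-6)² = 36)
(18925 + √(G(55) - 17088))/((T(h(-1), 144) + 8137) + 21879) = (18925 + √(36 - 17088))/((144*(144 - 1) + 8137) + 21879) = (18925 + √(-17052))/((144*143 + 8137) + 21879) = (18925 + 14*I*√87)/((20592 + 8137) + 21879) = (18925 + 14*I*√87)/(28729 + 21879) = (18925 + 14*I*√87)/50608 = (18925 + 14*I*√87)*(1/50608) = 18925/50608 + 7*I*√87/25304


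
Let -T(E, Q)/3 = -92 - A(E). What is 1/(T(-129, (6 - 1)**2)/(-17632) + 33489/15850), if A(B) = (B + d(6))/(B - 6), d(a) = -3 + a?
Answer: 69866800/146514767 ≈ 0.47686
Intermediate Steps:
A(B) = (3 + B)/(-6 + B) (A(B) = (B + (-3 + 6))/(B - 6) = (B + 3)/(-6 + B) = (3 + B)/(-6 + B))
T(E, Q) = 276 + 3*(3 + E)/(-6 + E) (T(E, Q) = -3*(-92 - (3 + E)/(-6 + E)) = 276 + 3*(3 + E)/(-6 + E))
1/(T(-129, (6 - 1)**2)/(-17632) + 33489/15850) = 1/((9*(-183 + 31*(-129))/(-6 - 129))/(-17632) + 33489/15850) = 1/((9*(-183 - 3999)/(-135))*(-1/17632) + 33489*(1/15850)) = 1/((9*(-1/135)*(-4182))*(-1/17632) + 33489/15850) = 1/((1394/5)*(-1/17632) + 33489/15850) = 1/(-697/44080 + 33489/15850) = 1/(146514767/69866800) = 69866800/146514767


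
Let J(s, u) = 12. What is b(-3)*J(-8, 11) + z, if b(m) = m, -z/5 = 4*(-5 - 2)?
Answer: 104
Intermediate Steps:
z = 140 (z = -20*(-5 - 2) = -20*(-7) = -5*(-28) = 140)
b(-3)*J(-8, 11) + z = -3*12 + 140 = -36 + 140 = 104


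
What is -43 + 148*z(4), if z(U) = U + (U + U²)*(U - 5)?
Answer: -2411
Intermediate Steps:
z(U) = U + (-5 + U)*(U + U²) (z(U) = U + (U + U²)*(-5 + U) = U + (-5 + U)*(U + U²))
-43 + 148*z(4) = -43 + 148*(4*(-4 + 4² - 4*4)) = -43 + 148*(4*(-4 + 16 - 16)) = -43 + 148*(4*(-4)) = -43 + 148*(-16) = -43 - 2368 = -2411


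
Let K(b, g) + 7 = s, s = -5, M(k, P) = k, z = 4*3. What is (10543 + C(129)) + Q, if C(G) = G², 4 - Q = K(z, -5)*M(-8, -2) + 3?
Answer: 27089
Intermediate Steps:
z = 12
K(b, g) = -12 (K(b, g) = -7 - 5 = -12)
Q = -95 (Q = 4 - (-12*(-8) + 3) = 4 - (96 + 3) = 4 - 1*99 = 4 - 99 = -95)
(10543 + C(129)) + Q = (10543 + 129²) - 95 = (10543 + 16641) - 95 = 27184 - 95 = 27089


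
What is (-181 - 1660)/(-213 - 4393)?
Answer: 263/658 ≈ 0.39970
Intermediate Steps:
(-181 - 1660)/(-213 - 4393) = -1841/(-4606) = -1841*(-1/4606) = 263/658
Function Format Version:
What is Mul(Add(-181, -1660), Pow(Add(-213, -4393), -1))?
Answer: Rational(263, 658) ≈ 0.39970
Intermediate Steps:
Mul(Add(-181, -1660), Pow(Add(-213, -4393), -1)) = Mul(-1841, Pow(-4606, -1)) = Mul(-1841, Rational(-1, 4606)) = Rational(263, 658)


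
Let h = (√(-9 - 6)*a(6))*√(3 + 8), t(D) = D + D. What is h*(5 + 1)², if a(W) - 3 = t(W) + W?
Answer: 756*I*√165 ≈ 9711.0*I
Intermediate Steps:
t(D) = 2*D
a(W) = 3 + 3*W (a(W) = 3 + (2*W + W) = 3 + 3*W)
h = 21*I*√165 (h = (√(-9 - 6)*(3 + 3*6))*√(3 + 8) = (√(-15)*(3 + 18))*√11 = ((I*√15)*21)*√11 = (21*I*√15)*√11 = 21*I*√165 ≈ 269.75*I)
h*(5 + 1)² = (21*I*√165)*(5 + 1)² = (21*I*√165)*6² = (21*I*√165)*36 = 756*I*√165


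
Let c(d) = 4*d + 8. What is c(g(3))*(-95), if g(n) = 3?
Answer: -1900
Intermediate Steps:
c(d) = 8 + 4*d
c(g(3))*(-95) = (8 + 4*3)*(-95) = (8 + 12)*(-95) = 20*(-95) = -1900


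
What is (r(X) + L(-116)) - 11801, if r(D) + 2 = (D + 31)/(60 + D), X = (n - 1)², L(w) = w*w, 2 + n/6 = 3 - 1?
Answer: 100865/61 ≈ 1653.5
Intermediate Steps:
n = 0 (n = -12 + 6*(3 - 1) = -12 + 6*2 = -12 + 12 = 0)
L(w) = w²
X = 1 (X = (0 - 1)² = (-1)² = 1)
r(D) = -2 + (31 + D)/(60 + D) (r(D) = -2 + (D + 31)/(60 + D) = -2 + (31 + D)/(60 + D))
(r(X) + L(-116)) - 11801 = ((-89 - 1*1)/(60 + 1) + (-116)²) - 11801 = ((-89 - 1)/61 + 13456) - 11801 = ((1/61)*(-90) + 13456) - 11801 = (-90/61 + 13456) - 11801 = 820726/61 - 11801 = 100865/61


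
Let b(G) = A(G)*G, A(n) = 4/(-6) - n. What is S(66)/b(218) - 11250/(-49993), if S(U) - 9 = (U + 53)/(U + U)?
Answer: 70723619149/314573553536 ≈ 0.22482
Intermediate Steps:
S(U) = 9 + (53 + U)/(2*U) (S(U) = 9 + (U + 53)/(U + U) = 9 + (53 + U)/((2*U)) = 9 + (53 + U)*(1/(2*U)) = 9 + (53 + U)/(2*U))
A(n) = -⅔ - n (A(n) = 4*(-⅙) - n = -⅔ - n)
b(G) = G*(-⅔ - G) (b(G) = (-⅔ - G)*G = G*(-⅔ - G))
S(66)/b(218) - 11250/(-49993) = ((½)*(53 + 19*66)/66)/((-⅓*218*(2 + 3*218))) - 11250/(-49993) = ((½)*(1/66)*(53 + 1254))/((-⅓*218*(2 + 654))) - 11250*(-1/49993) = ((½)*(1/66)*1307)/((-⅓*218*656)) + 11250/49993 = 1307/(132*(-143008/3)) + 11250/49993 = (1307/132)*(-3/143008) + 11250/49993 = -1307/6292352 + 11250/49993 = 70723619149/314573553536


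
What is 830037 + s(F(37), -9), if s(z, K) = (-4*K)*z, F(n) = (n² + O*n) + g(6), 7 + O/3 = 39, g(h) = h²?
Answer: 1008489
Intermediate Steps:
O = 96 (O = -21 + 3*39 = -21 + 117 = 96)
F(n) = 36 + n² + 96*n (F(n) = (n² + 96*n) + 6² = (n² + 96*n) + 36 = 36 + n² + 96*n)
s(z, K) = -4*K*z
830037 + s(F(37), -9) = 830037 - 4*(-9)*(36 + 37² + 96*37) = 830037 - 4*(-9)*(36 + 1369 + 3552) = 830037 - 4*(-9)*4957 = 830037 + 178452 = 1008489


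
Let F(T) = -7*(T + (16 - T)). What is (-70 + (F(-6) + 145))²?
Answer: 1369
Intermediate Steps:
F(T) = -112 (F(T) = -7*16 = -112)
(-70 + (F(-6) + 145))² = (-70 + (-112 + 145))² = (-70 + 33)² = (-37)² = 1369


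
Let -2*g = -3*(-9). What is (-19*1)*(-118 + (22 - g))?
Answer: 3135/2 ≈ 1567.5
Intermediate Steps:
g = -27/2 (g = -(-3)*(-9)/2 = -½*27 = -27/2 ≈ -13.500)
(-19*1)*(-118 + (22 - g)) = (-19*1)*(-118 + (22 - 1*(-27/2))) = -19*(-118 + (22 + 27/2)) = -19*(-118 + 71/2) = -19*(-165/2) = 3135/2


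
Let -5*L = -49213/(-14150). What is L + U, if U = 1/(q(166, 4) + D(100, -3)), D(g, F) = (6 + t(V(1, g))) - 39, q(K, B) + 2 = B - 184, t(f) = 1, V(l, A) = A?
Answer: -2650583/3785125 ≈ -0.70026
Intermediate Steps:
q(K, B) = -186 + B (q(K, B) = -2 + (B - 184) = -2 + (-184 + B) = -186 + B)
D(g, F) = -32 (D(g, F) = (6 + 1) - 39 = 7 - 39 = -32)
L = -49213/70750 (L = -(-49213)/(5*(-14150)) = -(-49213)*(-1)/(5*14150) = -1/5*49213/14150 = -49213/70750 ≈ -0.69559)
U = -1/214 (U = 1/((-186 + 4) - 32) = 1/(-182 - 32) = 1/(-214) = -1/214 ≈ -0.0046729)
L + U = -49213/70750 - 1/214 = -2650583/3785125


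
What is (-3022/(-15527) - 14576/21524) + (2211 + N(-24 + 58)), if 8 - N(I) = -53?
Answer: 189787069058/83550787 ≈ 2271.5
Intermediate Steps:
N(I) = 61 (N(I) = 8 - 1*(-53) = 8 + 53 = 61)
(-3022/(-15527) - 14576/21524) + (2211 + N(-24 + 58)) = (-3022/(-15527) - 14576/21524) + (2211 + 61) = (-3022*(-1/15527) - 14576*1/21524) + 2272 = (3022/15527 - 3644/5381) + 2272 = -40319006/83550787 + 2272 = 189787069058/83550787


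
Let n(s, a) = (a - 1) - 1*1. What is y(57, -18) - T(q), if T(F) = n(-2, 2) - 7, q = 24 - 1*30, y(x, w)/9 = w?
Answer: -155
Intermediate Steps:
n(s, a) = -2 + a (n(s, a) = (-1 + a) - 1 = -2 + a)
y(x, w) = 9*w
q = -6 (q = 24 - 30 = -6)
T(F) = -7 (T(F) = (-2 + 2) - 7 = 0 - 7 = -7)
y(57, -18) - T(q) = 9*(-18) - 1*(-7) = -162 + 7 = -155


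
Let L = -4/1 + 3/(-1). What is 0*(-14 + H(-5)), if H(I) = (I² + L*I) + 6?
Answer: 0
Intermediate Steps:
L = -7 (L = -4*1 + 3*(-1) = -4 - 3 = -7)
H(I) = 6 + I² - 7*I (H(I) = (I² - 7*I) + 6 = 6 + I² - 7*I)
0*(-14 + H(-5)) = 0*(-14 + (6 + (-5)² - 7*(-5))) = 0*(-14 + (6 + 25 + 35)) = 0*(-14 + 66) = 0*52 = 0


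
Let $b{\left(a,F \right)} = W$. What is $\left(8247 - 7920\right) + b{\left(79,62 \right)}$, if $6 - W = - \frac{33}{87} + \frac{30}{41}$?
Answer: $\frac{395518}{1189} \approx 332.65$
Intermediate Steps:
$W = \frac{6715}{1189}$ ($W = 6 - \left(- \frac{33}{87} + \frac{30}{41}\right) = 6 - \left(\left(-33\right) \frac{1}{87} + 30 \cdot \frac{1}{41}\right) = 6 - \left(- \frac{11}{29} + \frac{30}{41}\right) = 6 - \frac{419}{1189} = \frac{6715}{1189} \approx 5.6476$)
$b{\left(a,F \right)} = \frac{6715}{1189}$
$\left(8247 - 7920\right) + b{\left(79,62 \right)} = \left(8247 - 7920\right) + \frac{6715}{1189} = 327 + \frac{6715}{1189} = \frac{395518}{1189}$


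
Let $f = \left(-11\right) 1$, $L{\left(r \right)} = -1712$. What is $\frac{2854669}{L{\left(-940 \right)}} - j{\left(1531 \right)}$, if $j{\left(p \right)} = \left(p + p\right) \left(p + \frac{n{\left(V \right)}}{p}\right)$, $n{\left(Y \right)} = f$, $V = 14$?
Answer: $- \frac{8028539469}{1712} \approx -4.6896 \cdot 10^{6}$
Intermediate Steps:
$f = -11$
$n{\left(Y \right)} = -11$
$j{\left(p \right)} = 2 p \left(p - \frac{11}{p}\right)$ ($j{\left(p \right)} = \left(p + p\right) \left(p - \frac{11}{p}\right) = 2 p \left(p - \frac{11}{p}\right)$)
$\frac{2854669}{L{\left(-940 \right)}} - j{\left(1531 \right)} = \frac{2854669}{-1712} - \left(-22 + 2 \cdot 1531^{2}\right) = 2854669 \left(- \frac{1}{1712}\right) - \left(-22 + 2 \cdot 2343961\right) = - \frac{2854669}{1712} - \left(-22 + 4687922\right) = - \frac{2854669}{1712} - 4687900 = - \frac{8028539469}{1712}$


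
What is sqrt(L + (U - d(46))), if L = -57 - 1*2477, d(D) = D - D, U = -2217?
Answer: I*sqrt(4751) ≈ 68.927*I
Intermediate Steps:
d(D) = 0
L = -2534 (L = -57 - 2477 = -2534)
sqrt(L + (U - d(46))) = sqrt(-2534 + (-2217 - 1*0)) = sqrt(-2534 + (-2217 + 0)) = sqrt(-2534 - 2217) = sqrt(-4751) = I*sqrt(4751)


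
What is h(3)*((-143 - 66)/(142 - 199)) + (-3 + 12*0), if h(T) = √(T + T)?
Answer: -3 + 11*√6/3 ≈ 5.9815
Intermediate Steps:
h(T) = √2*√T (h(T) = √(2*T) = √2*√T)
h(3)*((-143 - 66)/(142 - 199)) + (-3 + 12*0) = (√2*√3)*((-143 - 66)/(142 - 199)) + (-3 + 12*0) = √6*(-209/(-57)) + (-3 + 0) = √6*(-209*(-1/57)) - 3 = √6*(11/3) - 3 = 11*√6/3 - 3 = -3 + 11*√6/3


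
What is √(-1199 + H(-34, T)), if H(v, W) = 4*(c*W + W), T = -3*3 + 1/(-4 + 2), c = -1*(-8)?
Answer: I*√1541 ≈ 39.256*I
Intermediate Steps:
c = 8
T = -19/2 (T = -9 + 1/(-2) = -9 - ½ = -19/2 ≈ -9.5000)
H(v, W) = 36*W (H(v, W) = 4*(8*W + W) = 4*(9*W) = 36*W)
√(-1199 + H(-34, T)) = √(-1199 + 36*(-19/2)) = √(-1199 - 342) = √(-1541) = I*√1541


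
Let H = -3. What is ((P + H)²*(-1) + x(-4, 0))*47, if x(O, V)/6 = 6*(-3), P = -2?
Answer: -6251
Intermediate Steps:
x(O, V) = -108 (x(O, V) = 6*(6*(-3)) = 6*(-18) = -108)
((P + H)²*(-1) + x(-4, 0))*47 = ((-2 - 3)²*(-1) - 108)*47 = ((-5)²*(-1) - 108)*47 = (25*(-1) - 108)*47 = (-25 - 108)*47 = -133*47 = -6251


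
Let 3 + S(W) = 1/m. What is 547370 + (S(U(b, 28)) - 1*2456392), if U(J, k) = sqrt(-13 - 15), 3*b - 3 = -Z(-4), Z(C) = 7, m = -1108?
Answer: -2115199701/1108 ≈ -1.9090e+6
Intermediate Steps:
b = -4/3 (b = 1 + (-1*7)/3 = 1 + (1/3)*(-7) = 1 - 7/3 = -4/3 ≈ -1.3333)
U(J, k) = 2*I*sqrt(7) (U(J, k) = sqrt(-28) = 2*I*sqrt(7))
S(W) = -3325/1108 (S(W) = -3 + 1/(-1108) = -3 - 1/1108 = -3325/1108)
547370 + (S(U(b, 28)) - 1*2456392) = 547370 + (-3325/1108 - 1*2456392) = 547370 + (-3325/1108 - 2456392) = 547370 - 2721685661/1108 = -2115199701/1108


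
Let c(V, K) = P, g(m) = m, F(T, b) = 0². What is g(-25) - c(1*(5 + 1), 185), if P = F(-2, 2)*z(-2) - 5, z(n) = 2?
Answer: -20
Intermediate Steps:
F(T, b) = 0
P = -5 (P = 0*2 - 5 = 0 - 5 = -5)
c(V, K) = -5
g(-25) - c(1*(5 + 1), 185) = -25 - 1*(-5) = -25 + 5 = -20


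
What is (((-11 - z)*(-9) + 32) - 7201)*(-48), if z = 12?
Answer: 334176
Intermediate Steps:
(((-11 - z)*(-9) + 32) - 7201)*(-48) = (((-11 - 1*12)*(-9) + 32) - 7201)*(-48) = (((-11 - 12)*(-9) + 32) - 7201)*(-48) = ((-23*(-9) + 32) - 7201)*(-48) = ((207 + 32) - 7201)*(-48) = (239 - 7201)*(-48) = -6962*(-48) = 334176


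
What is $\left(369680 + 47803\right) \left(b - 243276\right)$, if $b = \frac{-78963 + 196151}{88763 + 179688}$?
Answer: $- \frac{27264799531579104}{268451} \approx -1.0156 \cdot 10^{11}$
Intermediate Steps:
$b = \frac{117188}{268451} \approx 0.43653$
$\left(369680 + 47803\right) \left(b - 243276\right) = \left(369680 + 47803\right) \left(\frac{117188}{268451} - 243276\right) = 417483 \left(- \frac{65307568288}{268451}\right) = - \frac{27264799531579104}{268451}$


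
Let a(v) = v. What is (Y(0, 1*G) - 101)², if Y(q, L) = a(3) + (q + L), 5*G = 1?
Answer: 239121/25 ≈ 9564.8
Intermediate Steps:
G = ⅕ (G = (⅕)*1 = ⅕ ≈ 0.20000)
Y(q, L) = 3 + L + q (Y(q, L) = 3 + (q + L) = 3 + (L + q) = 3 + L + q)
(Y(0, 1*G) - 101)² = ((3 + 1*(⅕) + 0) - 101)² = ((3 + ⅕ + 0) - 101)² = (16/5 - 101)² = (-489/5)² = 239121/25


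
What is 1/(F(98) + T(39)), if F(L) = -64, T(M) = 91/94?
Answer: -94/5925 ≈ -0.015865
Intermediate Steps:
T(M) = 91/94 (T(M) = 91*(1/94) = 91/94)
1/(F(98) + T(39)) = 1/(-64 + 91/94) = 1/(-5925/94) = -94/5925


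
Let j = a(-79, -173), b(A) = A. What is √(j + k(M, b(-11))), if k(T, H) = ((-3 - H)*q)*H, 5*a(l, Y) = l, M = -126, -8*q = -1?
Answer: I*√670/5 ≈ 5.1769*I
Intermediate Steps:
q = ⅛ (q = -⅛*(-1) = ⅛ ≈ 0.12500)
a(l, Y) = l/5
k(T, H) = H*(-3/8 - H/8) (k(T, H) = ((-3 - H)*(⅛))*H = (-3/8 - H/8)*H = H*(-3/8 - H/8))
j = -79/5 (j = (⅕)*(-79) = -79/5 ≈ -15.800)
√(j + k(M, b(-11))) = √(-79/5 - ⅛*(-11)*(3 - 11)) = √(-79/5 - ⅛*(-11)*(-8)) = √(-79/5 - 11) = √(-134/5) = I*√670/5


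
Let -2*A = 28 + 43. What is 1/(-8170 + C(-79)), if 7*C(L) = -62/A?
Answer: -497/4060366 ≈ -0.00012240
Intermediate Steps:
A = -71/2 (A = -(28 + 43)/2 = -½*71 = -71/2 ≈ -35.500)
C(L) = 124/497 (C(L) = (-62/(-71/2))/7 = (-62*(-2/71))/7 = (⅐)*(124/71) = 124/497)
1/(-8170 + C(-79)) = 1/(-8170 + 124/497) = 1/(-4060366/497) = -497/4060366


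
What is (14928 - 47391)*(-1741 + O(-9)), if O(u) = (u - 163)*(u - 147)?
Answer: -814529133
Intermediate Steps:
O(u) = (-163 + u)*(-147 + u)
(14928 - 47391)*(-1741 + O(-9)) = (14928 - 47391)*(-1741 + (23961 + (-9)**2 - 310*(-9))) = -32463*(-1741 + (23961 + 81 + 2790)) = -32463*(-1741 + 26832) = -32463*25091 = -814529133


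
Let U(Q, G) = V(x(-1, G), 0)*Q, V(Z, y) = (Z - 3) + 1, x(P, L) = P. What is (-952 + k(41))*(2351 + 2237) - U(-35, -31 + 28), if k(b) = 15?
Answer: -4299061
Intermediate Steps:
V(Z, y) = -2 + Z (V(Z, y) = (-3 + Z) + 1 = -2 + Z)
U(Q, G) = -3*Q (U(Q, G) = (-2 - 1)*Q = -3*Q)
(-952 + k(41))*(2351 + 2237) - U(-35, -31 + 28) = (-952 + 15)*(2351 + 2237) - (-3)*(-35) = -937*4588 - 1*105 = -4298956 - 105 = -4299061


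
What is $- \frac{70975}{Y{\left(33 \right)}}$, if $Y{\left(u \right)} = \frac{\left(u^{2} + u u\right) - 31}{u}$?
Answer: $- \frac{2342175}{2147} \approx -1090.9$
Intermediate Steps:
$Y{\left(u \right)} = \frac{-31 + 2 u^{2}}{u}$ ($Y{\left(u \right)} = \frac{\left(u^{2} + u^{2}\right) - 31}{u} = \frac{2 u^{2} - 31}{u} = \frac{-31 + 2 u^{2}}{u}$)
$- \frac{70975}{Y{\left(33 \right)}} = - \frac{70975}{- \frac{31}{33} + 2 \cdot 33} = - \frac{70975}{\left(-31\right) \frac{1}{33} + 66} = - \frac{70975}{- \frac{31}{33} + 66} = - \frac{70975}{\frac{2147}{33}} = \left(-70975\right) \frac{33}{2147} = - \frac{2342175}{2147}$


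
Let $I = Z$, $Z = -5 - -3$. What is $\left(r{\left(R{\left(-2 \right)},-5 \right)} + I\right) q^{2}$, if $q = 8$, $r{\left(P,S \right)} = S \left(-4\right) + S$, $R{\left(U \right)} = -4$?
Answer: $832$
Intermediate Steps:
$Z = -2$ ($Z = -5 + 3 = -2$)
$r{\left(P,S \right)} = - 3 S$ ($r{\left(P,S \right)} = - 4 S + S = - 3 S$)
$I = -2$
$\left(r{\left(R{\left(-2 \right)},-5 \right)} + I\right) q^{2} = \left(\left(-3\right) \left(-5\right) - 2\right) 8^{2} = \left(15 - 2\right) 64 = 13 \cdot 64 = 832$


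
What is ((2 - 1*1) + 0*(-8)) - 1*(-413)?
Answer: 414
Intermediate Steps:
((2 - 1*1) + 0*(-8)) - 1*(-413) = ((2 - 1) + 0) + 413 = (1 + 0) + 413 = 1 + 413 = 414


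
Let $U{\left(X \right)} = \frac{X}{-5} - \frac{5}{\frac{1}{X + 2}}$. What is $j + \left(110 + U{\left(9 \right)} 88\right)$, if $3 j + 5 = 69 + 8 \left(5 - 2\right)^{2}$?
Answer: $- \frac{72646}{15} \approx -4843.1$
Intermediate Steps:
$U{\left(X \right)} = -10 - \frac{26 X}{5}$ ($U{\left(X \right)} = X \left(- \frac{1}{5}\right) - \frac{5}{\frac{1}{2 + X}} = - \frac{X}{5} - 5 \left(2 + X\right) = - \frac{X}{5} - \left(10 + 5 X\right) = -10 - \frac{26 X}{5}$)
$j = \frac{136}{3}$ ($j = - \frac{5}{3} + \frac{69 + 8 \left(5 - 2\right)^{2}}{3} = - \frac{5}{3} + \frac{69 + 8 \cdot 3^{2}}{3} = - \frac{5}{3} + \frac{69 + 8 \cdot 9}{3} = - \frac{5}{3} + \frac{69 + 72}{3} = - \frac{5}{3} + \frac{1}{3} \cdot 141 = - \frac{5}{3} + 47 = \frac{136}{3} \approx 45.333$)
$j + \left(110 + U{\left(9 \right)} 88\right) = \frac{136}{3} + \left(110 + \left(-10 - \frac{234}{5}\right) 88\right) = \frac{136}{3} + \left(110 - \frac{24992}{5}\right) = \frac{136}{3} - \frac{24442}{5} = - \frac{72646}{15}$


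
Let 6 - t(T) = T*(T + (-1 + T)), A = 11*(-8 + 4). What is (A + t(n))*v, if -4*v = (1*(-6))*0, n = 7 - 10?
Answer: 0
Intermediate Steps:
A = -44 (A = 11*(-4) = -44)
n = -3
v = 0 (v = -1*(-6)*0/4 = -(-3)*0/2 = -¼*0 = 0)
t(T) = 6 - T*(-1 + 2*T) (t(T) = 6 - T*(T + (-1 + T)) = 6 - T*(-1 + 2*T))
(A + t(n))*v = (-44 + (6 - 3 - 2*(-3)²))*0 = (-44 + (6 - 3 - 2*9))*0 = (-44 + (6 - 3 - 18))*0 = (-44 - 15)*0 = -59*0 = 0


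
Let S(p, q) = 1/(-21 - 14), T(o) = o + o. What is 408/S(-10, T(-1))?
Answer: -14280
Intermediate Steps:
T(o) = 2*o
S(p, q) = -1/35 (S(p, q) = 1/(-35) = -1/35)
408/S(-10, T(-1)) = 408/(-1/35) = 408*(-35) = -14280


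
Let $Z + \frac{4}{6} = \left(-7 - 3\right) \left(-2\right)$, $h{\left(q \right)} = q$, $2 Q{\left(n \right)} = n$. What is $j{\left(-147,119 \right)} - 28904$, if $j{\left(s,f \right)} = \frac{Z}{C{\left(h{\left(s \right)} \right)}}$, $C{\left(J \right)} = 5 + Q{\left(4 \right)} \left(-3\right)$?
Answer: $- \frac{86770}{3} \approx -28923.0$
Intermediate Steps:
$Q{\left(n \right)} = \frac{n}{2}$
$C{\left(J \right)} = -1$ ($C{\left(J \right)} = 5 + \frac{1}{2} \cdot 4 \left(-3\right) = 5 + 2 \left(-3\right) = 5 - 6 = -1$)
$Z = \frac{58}{3}$ ($Z = - \frac{2}{3} + \left(-7 - 3\right) \left(-2\right) = - \frac{2}{3} - -20 = - \frac{2}{3} + 20 = \frac{58}{3} \approx 19.333$)
$j{\left(s,f \right)} = - \frac{58}{3}$ ($j{\left(s,f \right)} = \frac{58}{3 \left(-1\right)} = \frac{58}{3} \left(-1\right) = - \frac{58}{3}$)
$j{\left(-147,119 \right)} - 28904 = - \frac{58}{3} - 28904 = - \frac{86770}{3}$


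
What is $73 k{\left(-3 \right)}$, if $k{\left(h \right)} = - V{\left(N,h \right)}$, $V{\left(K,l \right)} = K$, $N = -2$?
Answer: $146$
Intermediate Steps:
$k{\left(h \right)} = 2$ ($k{\left(h \right)} = \left(-1\right) \left(-2\right) = 2$)
$73 k{\left(-3 \right)} = 73 \cdot 2 = 146$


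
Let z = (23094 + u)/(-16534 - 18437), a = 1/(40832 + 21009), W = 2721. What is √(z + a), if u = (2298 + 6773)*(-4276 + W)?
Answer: 7*√38436065720321057958/2162641611 ≈ 20.067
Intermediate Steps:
a = 1/61841 ≈ 1.6170e-5
u = -14105405 (u = (2298 + 6773)*(-4276 + 2721) = 9071*(-1555) = -14105405)
z = 14082311/34971 (z = (23094 - 14105405)/(-16534 - 18437) = -14082311/(-34971) = -14082311*(-1/34971) = 14082311/34971 ≈ 402.69)
√(z + a) = √(14082311/34971 + 1/61841) = √(870864229522/2162641611) = 7*√38436065720321057958/2162641611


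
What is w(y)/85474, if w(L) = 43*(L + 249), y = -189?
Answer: 1290/42737 ≈ 0.030185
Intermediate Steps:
w(L) = 10707 + 43*L (w(L) = 43*(249 + L) = 10707 + 43*L)
w(y)/85474 = (10707 + 43*(-189))/85474 = (10707 - 8127)*(1/85474) = 2580*(1/85474) = 1290/42737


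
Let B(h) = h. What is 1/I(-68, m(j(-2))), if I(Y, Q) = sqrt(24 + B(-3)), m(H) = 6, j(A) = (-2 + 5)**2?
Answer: sqrt(21)/21 ≈ 0.21822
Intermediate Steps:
j(A) = 9 (j(A) = 3**2 = 9)
I(Y, Q) = sqrt(21) (I(Y, Q) = sqrt(24 - 3) = sqrt(21))
1/I(-68, m(j(-2))) = 1/(sqrt(21)) = sqrt(21)/21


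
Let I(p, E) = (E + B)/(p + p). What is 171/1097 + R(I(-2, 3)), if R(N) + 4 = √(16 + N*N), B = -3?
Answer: 171/1097 ≈ 0.15588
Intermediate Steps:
I(p, E) = (-3 + E)/(2*p) (I(p, E) = (E - 3)/(p + p) = (-3 + E)/((2*p)) = (-3 + E)*(1/(2*p)) = (-3 + E)/(2*p))
R(N) = -4 + √(16 + N²) (R(N) = -4 + √(16 + N*N) = -4 + √(16 + N²))
171/1097 + R(I(-2, 3)) = 171/1097 + (-4 + √(16 + ((½)*(-3 + 3)/(-2))²)) = 171*(1/1097) + (-4 + √(16 + ((½)*(-½)*0)²)) = 171/1097 + (-4 + √(16 + 0²)) = 171/1097 + (-4 + √(16 + 0)) = 171/1097 + (-4 + √16) = 171/1097 + (-4 + 4) = 171/1097 + 0 = 171/1097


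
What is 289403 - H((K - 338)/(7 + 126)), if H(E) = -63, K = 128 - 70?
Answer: 289466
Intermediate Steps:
K = 58
289403 - H((K - 338)/(7 + 126)) = 289403 - 1*(-63) = 289403 + 63 = 289466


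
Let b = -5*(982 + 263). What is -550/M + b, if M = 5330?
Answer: -3317980/533 ≈ -6225.1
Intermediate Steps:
b = -6225 (b = -5*1245 = -6225)
-550/M + b = -550/5330 - 6225 = -550*1/5330 - 6225 = -55/533 - 6225 = -3317980/533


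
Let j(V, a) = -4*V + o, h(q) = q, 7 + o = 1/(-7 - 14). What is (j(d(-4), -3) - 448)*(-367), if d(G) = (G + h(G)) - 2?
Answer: 3198772/21 ≈ 1.5232e+5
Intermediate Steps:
o = -148/21 (o = -7 + 1/(-7 - 14) = -7 + 1/(-21) = -7 - 1/21 = -148/21 ≈ -7.0476)
d(G) = -2 + 2*G (d(G) = (G + G) - 2 = 2*G - 2 = -2 + 2*G)
j(V, a) = -148/21 - 4*V (j(V, a) = -4*V - 148/21 = -148/21 - 4*V)
(j(d(-4), -3) - 448)*(-367) = ((-148/21 - 4*(-2 + 2*(-4))) - 448)*(-367) = ((-148/21 - 4*(-2 - 8)) - 448)*(-367) = ((-148/21 - 4*(-10)) - 448)*(-367) = ((-148/21 + 40) - 448)*(-367) = (692/21 - 448)*(-367) = -8716/21*(-367) = 3198772/21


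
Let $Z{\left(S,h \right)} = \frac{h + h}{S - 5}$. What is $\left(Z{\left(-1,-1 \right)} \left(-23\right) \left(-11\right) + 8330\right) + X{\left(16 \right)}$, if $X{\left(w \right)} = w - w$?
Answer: $\frac{25243}{3} \approx 8414.3$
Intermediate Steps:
$Z{\left(S,h \right)} = \frac{2 h}{-5 + S}$
$X{\left(w \right)} = 0$
$\left(Z{\left(-1,-1 \right)} \left(-23\right) \left(-11\right) + 8330\right) + X{\left(16 \right)} = \left(2 \left(-1\right) \frac{1}{-5 - 1} \left(-23\right) \left(-11\right) + 8330\right) + 0 = \left(2 \left(-1\right) \frac{1}{-6} \left(-23\right) \left(-11\right) + 8330\right) + 0 = \left(2 \left(-1\right) \left(- \frac{1}{6}\right) \left(-23\right) \left(-11\right) + 8330\right) + 0 = \left(\frac{1}{3} \left(-23\right) \left(-11\right) + 8330\right) + 0 = \left(\left(- \frac{23}{3}\right) \left(-11\right) + 8330\right) + 0 = \left(\frac{253}{3} + 8330\right) + 0 = \frac{25243}{3} + 0 = \frac{25243}{3}$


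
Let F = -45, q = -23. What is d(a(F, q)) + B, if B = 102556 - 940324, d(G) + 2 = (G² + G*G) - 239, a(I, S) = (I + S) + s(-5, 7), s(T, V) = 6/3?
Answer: -829297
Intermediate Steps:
s(T, V) = 2 (s(T, V) = 6*(⅓) = 2)
a(I, S) = 2 + I + S (a(I, S) = (I + S) + 2 = 2 + I + S)
d(G) = -241 + 2*G² (d(G) = -2 + ((G² + G*G) - 239) = -2 + ((G² + G²) - 239) = -2 + (2*G² - 239) = -2 + (-239 + 2*G²) = -241 + 2*G²)
B = -837768
d(a(F, q)) + B = (-241 + 2*(2 - 45 - 23)²) - 837768 = (-241 + 2*(-66)²) - 837768 = (-241 + 2*4356) - 837768 = (-241 + 8712) - 837768 = 8471 - 837768 = -829297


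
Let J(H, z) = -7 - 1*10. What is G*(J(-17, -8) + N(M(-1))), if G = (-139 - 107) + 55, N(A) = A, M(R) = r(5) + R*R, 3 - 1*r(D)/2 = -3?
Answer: 764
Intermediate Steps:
r(D) = 12 (r(D) = 6 - 2*(-3) = 6 + 6 = 12)
J(H, z) = -17 (J(H, z) = -7 - 10 = -17)
M(R) = 12 + R² (M(R) = 12 + R*R = 12 + R²)
G = -191 (G = -246 + 55 = -191)
G*(J(-17, -8) + N(M(-1))) = -191*(-17 + (12 + (-1)²)) = -191*(-17 + (12 + 1)) = -191*(-17 + 13) = -191*(-4) = 764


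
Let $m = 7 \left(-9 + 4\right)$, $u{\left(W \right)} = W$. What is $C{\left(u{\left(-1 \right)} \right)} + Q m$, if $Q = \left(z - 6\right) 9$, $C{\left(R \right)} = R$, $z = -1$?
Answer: $2204$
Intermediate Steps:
$Q = -63$ ($Q = \left(-1 - 6\right) 9 = \left(-7\right) 9 = -63$)
$m = -35$ ($m = 7 \left(-5\right) = -35$)
$C{\left(u{\left(-1 \right)} \right)} + Q m = -1 - -2205 = -1 + 2205 = 2204$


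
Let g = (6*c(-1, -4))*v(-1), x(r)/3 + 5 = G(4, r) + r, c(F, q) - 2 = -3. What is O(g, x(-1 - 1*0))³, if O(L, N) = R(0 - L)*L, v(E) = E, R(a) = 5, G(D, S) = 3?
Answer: 27000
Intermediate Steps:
c(F, q) = -1 (c(F, q) = 2 - 3 = -1)
x(r) = -6 + 3*r (x(r) = -15 + 3*(3 + r) = -15 + (9 + 3*r) = -6 + 3*r)
g = 6 (g = (6*(-1))*(-1) = -6*(-1) = 6)
O(L, N) = 5*L
O(g, x(-1 - 1*0))³ = (5*6)³ = 30³ = 27000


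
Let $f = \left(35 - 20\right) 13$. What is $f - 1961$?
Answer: $-1766$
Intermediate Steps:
$f = 195$ ($f = 15 \cdot 13 = 195$)
$f - 1961 = 195 - 1961 = -1766$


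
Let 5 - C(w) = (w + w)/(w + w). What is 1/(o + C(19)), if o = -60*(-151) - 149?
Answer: 1/8915 ≈ 0.00011217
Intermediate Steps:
C(w) = 4 (C(w) = 5 - (w + w)/(w + w) = 5 - 2*w/(2*w) = 5 - 2*w*1/(2*w) = 5 - 1*1 = 5 - 1 = 4)
o = 8911 (o = 9060 - 149 = 8911)
1/(o + C(19)) = 1/(8911 + 4) = 1/8915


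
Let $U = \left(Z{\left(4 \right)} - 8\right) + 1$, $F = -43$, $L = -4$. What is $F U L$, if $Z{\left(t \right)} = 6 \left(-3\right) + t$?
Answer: $-3612$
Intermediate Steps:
$Z{\left(t \right)} = -18 + t$
$U = -21$ ($U = \left(\left(-18 + 4\right) - 8\right) + 1 = \left(-14 - 8\right) + 1 = -22 + 1 = -21$)
$F U L = \left(-43\right) \left(-21\right) \left(-4\right) = 903 \left(-4\right) = -3612$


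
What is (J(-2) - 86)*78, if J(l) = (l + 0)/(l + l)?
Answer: -6669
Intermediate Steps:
J(l) = ½ (J(l) = l/((2*l)) = l*(1/(2*l)) = ½)
(J(-2) - 86)*78 = (½ - 86)*78 = -171/2*78 = -6669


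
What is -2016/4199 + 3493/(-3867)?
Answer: -22462979/16237533 ≈ -1.3834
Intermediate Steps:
-2016/4199 + 3493/(-3867) = -2016*1/4199 + 3493*(-1/3867) = -2016/4199 - 3493/3867 = -22462979/16237533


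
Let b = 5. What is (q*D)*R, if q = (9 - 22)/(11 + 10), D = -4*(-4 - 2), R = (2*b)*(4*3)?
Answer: -12480/7 ≈ -1782.9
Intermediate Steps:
R = 120 (R = (2*5)*(4*3) = 10*12 = 120)
D = 24 (D = -4*(-6) = 24)
q = -13/21 ≈ -0.61905
(q*D)*R = -13/21*24*120 = -104/7*120 = -12480/7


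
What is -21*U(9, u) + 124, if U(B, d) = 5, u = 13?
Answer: 19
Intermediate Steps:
-21*U(9, u) + 124 = -21*5 + 124 = -105 + 124 = 19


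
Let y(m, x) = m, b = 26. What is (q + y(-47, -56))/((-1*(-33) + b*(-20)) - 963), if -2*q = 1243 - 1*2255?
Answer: -459/1450 ≈ -0.31655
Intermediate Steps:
q = 506 (q = -(1243 - 1*2255)/2 = -(1243 - 2255)/2 = -1/2*(-1012) = 506)
(q + y(-47, -56))/((-1*(-33) + b*(-20)) - 963) = (506 - 47)/((-1*(-33) + 26*(-20)) - 963) = 459/((33 - 520) - 963) = 459/(-487 - 963) = 459/(-1450) = 459*(-1/1450) = -459/1450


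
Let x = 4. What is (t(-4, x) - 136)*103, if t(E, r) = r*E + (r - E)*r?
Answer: -12360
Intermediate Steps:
t(E, r) = E*r + r*(r - E)
(t(-4, x) - 136)*103 = (4² - 136)*103 = (16 - 136)*103 = -120*103 = -12360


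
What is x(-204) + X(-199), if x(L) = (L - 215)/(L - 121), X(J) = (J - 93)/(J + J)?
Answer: 130831/64675 ≈ 2.0229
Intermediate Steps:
X(J) = (-93 + J)/(2*J) (X(J) = (-93 + J)/((2*J)) = (-93 + J)*(1/(2*J)) = (-93 + J)/(2*J))
x(L) = (-215 + L)/(-121 + L)
x(-204) + X(-199) = (-215 - 204)/(-121 - 204) + (½)*(-93 - 199)/(-199) = -419/(-325) + (½)*(-1/199)*(-292) = -1/325*(-419) + 146/199 = 419/325 + 146/199 = 130831/64675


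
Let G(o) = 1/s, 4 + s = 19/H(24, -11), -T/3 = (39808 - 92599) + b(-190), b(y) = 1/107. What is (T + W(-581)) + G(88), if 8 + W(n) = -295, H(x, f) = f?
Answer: 1065548504/6741 ≈ 1.5807e+5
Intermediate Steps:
b(y) = 1/107
W(n) = -303 (W(n) = -8 - 295 = -303)
T = 16945908/107 (T = -3*((39808 - 92599) + 1/107) = -3*(-52791 + 1/107) = -3*(-5648636/107) = 16945908/107 ≈ 1.5837e+5)
s = -63/11 (s = -4 + 19/(-11) = -4 + 19*(-1/11) = -4 - 19/11 = -63/11 ≈ -5.7273)
G(o) = -11/63 (G(o) = 1/(-63/11) = -11/63)
(T + W(-581)) + G(88) = (16945908/107 - 303) - 11/63 = 16913487/107 - 11/63 = 1065548504/6741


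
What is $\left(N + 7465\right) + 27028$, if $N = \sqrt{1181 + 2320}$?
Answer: $34493 + 3 \sqrt{389} \approx 34552.0$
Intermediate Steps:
$N = 3 \sqrt{389}$ ($N = \sqrt{3501} = 3 \sqrt{389} \approx 59.169$)
$\left(N + 7465\right) + 27028 = \left(3 \sqrt{389} + 7465\right) + 27028 = \left(7465 + 3 \sqrt{389}\right) + 27028 = 34493 + 3 \sqrt{389}$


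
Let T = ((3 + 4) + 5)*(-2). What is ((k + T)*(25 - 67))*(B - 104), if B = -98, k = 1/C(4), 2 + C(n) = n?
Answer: -199374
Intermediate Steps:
C(n) = -2 + n
k = ½ (k = 1/(-2 + 4) = 1/2 = ½ ≈ 0.50000)
T = -24 (T = (7 + 5)*(-2) = 12*(-2) = -24)
((k + T)*(25 - 67))*(B - 104) = ((½ - 24)*(25 - 67))*(-98 - 104) = -47/2*(-42)*(-202) = 987*(-202) = -199374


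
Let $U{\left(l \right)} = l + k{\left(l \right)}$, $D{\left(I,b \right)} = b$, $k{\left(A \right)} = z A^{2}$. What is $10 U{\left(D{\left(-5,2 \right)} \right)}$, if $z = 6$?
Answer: $260$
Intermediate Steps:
$k{\left(A \right)} = 6 A^{2}$
$U{\left(l \right)} = l + 6 l^{2}$
$10 U{\left(D{\left(-5,2 \right)} \right)} = 10 \cdot 2 \left(1 + 6 \cdot 2\right) = 10 \cdot 2 \left(1 + 12\right) = 10 \cdot 2 \cdot 13 = 10 \cdot 26 = 260$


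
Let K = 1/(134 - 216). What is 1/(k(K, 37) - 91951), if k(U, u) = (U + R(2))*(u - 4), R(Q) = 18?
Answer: -82/7491307 ≈ -1.0946e-5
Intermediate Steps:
K = -1/82 (K = 1/(-82) = -1/82 ≈ -0.012195)
k(U, u) = (-4 + u)*(18 + U) (k(U, u) = (U + 18)*(u - 4) = (18 + U)*(-4 + u) = (-4 + u)*(18 + U))
1/(k(K, 37) - 91951) = 1/((-72 - 4*(-1/82) + 18*37 - 1/82*37) - 91951) = 1/((-72 + 2/41 + 666 - 37/82) - 91951) = 1/(48675/82 - 91951) = 1/(-7491307/82) = -82/7491307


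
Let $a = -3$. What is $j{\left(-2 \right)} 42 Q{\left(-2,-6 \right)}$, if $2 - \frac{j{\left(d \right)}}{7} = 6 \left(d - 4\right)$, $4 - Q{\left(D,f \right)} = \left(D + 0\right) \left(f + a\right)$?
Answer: $-156408$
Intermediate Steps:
$Q{\left(D,f \right)} = 4 - D \left(-3 + f\right)$ ($Q{\left(D,f \right)} = 4 - \left(D + 0\right) \left(f - 3\right) = 4 - D \left(-3 + f\right)$)
$j{\left(d \right)} = 182 - 42 d$ ($j{\left(d \right)} = 14 - 7 \cdot 6 \left(d - 4\right) = 14 - 7 \cdot 6 \left(-4 + d\right) = 14 - 7 \left(-24 + 6 d\right) = 14 - \left(-168 + 42 d\right) = 182 - 42 d$)
$j{\left(-2 \right)} 42 Q{\left(-2,-6 \right)} = \left(182 - -84\right) 42 \left(4 + 3 \left(-2\right) - \left(-2\right) \left(-6\right)\right) = \left(182 + 84\right) 42 \left(4 - 6 - 12\right) = 266 \cdot 42 \left(-14\right) = 11172 \left(-14\right) = -156408$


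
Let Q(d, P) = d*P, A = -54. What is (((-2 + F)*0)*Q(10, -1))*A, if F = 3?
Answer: 0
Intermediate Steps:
Q(d, P) = P*d
(((-2 + F)*0)*Q(10, -1))*A = (((-2 + 3)*0)*(-1*10))*(-54) = ((1*0)*(-10))*(-54) = (0*(-10))*(-54) = 0*(-54) = 0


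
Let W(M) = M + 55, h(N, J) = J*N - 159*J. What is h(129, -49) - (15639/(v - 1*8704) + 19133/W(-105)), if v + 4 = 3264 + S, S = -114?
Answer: 128909041/69475 ≈ 1855.5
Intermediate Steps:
v = 3146 (v = -4 + (3264 - 114) = -4 + 3150 = 3146)
h(N, J) = -159*J + J*N
W(M) = 55 + M
h(129, -49) - (15639/(v - 1*8704) + 19133/W(-105)) = -49*(-159 + 129) - (15639/(3146 - 1*8704) + 19133/(55 - 105)) = -49*(-30) - (15639/(3146 - 8704) + 19133/(-50)) = 1470 - (15639/(-5558) + 19133*(-1/50)) = 1470 - (15639*(-1/5558) - 19133/50) = 1470 - (-15639/5558 - 19133/50) = 1470 - 1*(-26780791/69475) = 1470 + 26780791/69475 = 128909041/69475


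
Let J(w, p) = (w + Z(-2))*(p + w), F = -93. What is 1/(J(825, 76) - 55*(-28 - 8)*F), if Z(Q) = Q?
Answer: 1/557383 ≈ 1.7941e-6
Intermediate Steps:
J(w, p) = (-2 + w)*(p + w) (J(w, p) = (w - 2)*(p + w) = (-2 + w)*(p + w))
1/(J(825, 76) - 55*(-28 - 8)*F) = 1/((825² - 2*76 - 2*825 + 76*825) - 55*(-28 - 8)*(-93)) = 1/((680625 - 152 - 1650 + 62700) - 55*(-36)*(-93)) = 1/(741523 - (-1980)*(-93)) = 1/(741523 - 1*184140) = 1/(741523 - 184140) = 1/557383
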